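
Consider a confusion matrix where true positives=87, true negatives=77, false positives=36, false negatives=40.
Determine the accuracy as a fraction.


Accuracy = (TP + TN) / (TP + TN + FP + FN) = (87 + 77) / 240 = 41/60.

41/60


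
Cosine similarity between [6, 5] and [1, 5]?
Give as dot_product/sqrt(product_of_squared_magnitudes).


dot = 31. |a|^2 = 61, |b|^2 = 26. cos = 31/sqrt(1586).

31/sqrt(1586)


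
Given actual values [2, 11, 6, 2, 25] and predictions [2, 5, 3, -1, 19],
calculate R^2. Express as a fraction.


Mean(y) = 46/5. SS_res = 90. SS_tot = 1834/5. R^2 = 1 - 90/(1834/5) = 692/917.

692/917


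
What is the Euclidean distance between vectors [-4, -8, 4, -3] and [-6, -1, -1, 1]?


d = sqrt(sum of squared differences). (-4--6)^2=4, (-8--1)^2=49, (4--1)^2=25, (-3-1)^2=16. Sum = 94.

sqrt(94)


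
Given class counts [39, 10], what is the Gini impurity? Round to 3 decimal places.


Total = 49. Proportions: 39/49, 10/49. sum(p_i^2) = 0.6751. Gini = 1 - 0.6751 = 0.3249, which rounds to 0.325.

0.325


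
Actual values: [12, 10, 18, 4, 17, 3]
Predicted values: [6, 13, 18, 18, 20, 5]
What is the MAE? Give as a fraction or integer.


MAE = (1/6) * (|12-6|=6 + |10-13|=3 + |18-18|=0 + |4-18|=14 + |17-20|=3 + |3-5|=2). Sum = 28. MAE = 14/3.

14/3


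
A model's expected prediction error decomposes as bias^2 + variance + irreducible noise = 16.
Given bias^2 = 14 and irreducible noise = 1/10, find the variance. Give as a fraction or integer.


Total error = bias^2 + variance + irreducible noise. So variance = 16 - 14 - 1/10 = 19/10.

19/10


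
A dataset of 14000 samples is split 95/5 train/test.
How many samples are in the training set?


Test set = 14000 * 5% = 700. Training set = 14000 - 700 = 13300.

13300


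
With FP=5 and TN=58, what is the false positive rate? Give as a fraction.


FPR = FP / (FP + TN) = 5 / 63 = 5/63.

5/63


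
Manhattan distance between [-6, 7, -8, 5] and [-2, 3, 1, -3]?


d = sum of absolute differences: |-6--2|=4 + |7-3|=4 + |-8-1|=9 + |5--3|=8 = 25.

25


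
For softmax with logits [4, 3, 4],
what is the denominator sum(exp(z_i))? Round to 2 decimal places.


Denom = e^4=54.5982 + e^3=20.0855 + e^4=54.5982. Sum = 129.2819, which rounds to 129.28.

129.28


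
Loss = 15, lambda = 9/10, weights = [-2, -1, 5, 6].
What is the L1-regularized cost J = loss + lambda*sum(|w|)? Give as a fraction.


L1 norm = sum(|w|) = 14. J = 15 + 9/10 * 14 = 138/5.

138/5


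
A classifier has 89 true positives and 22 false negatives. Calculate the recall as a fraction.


Recall = TP / (TP + FN) = 89 / 111 = 89/111.

89/111


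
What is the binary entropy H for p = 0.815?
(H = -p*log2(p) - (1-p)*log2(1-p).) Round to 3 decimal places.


H = -0.815*log2(0.815) - 0.185*log2(0.185) = 0.691.

0.691


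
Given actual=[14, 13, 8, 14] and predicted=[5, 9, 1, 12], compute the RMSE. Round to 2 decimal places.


MSE = 37.5000. RMSE = sqrt(37.5000) = 6.12.

6.12


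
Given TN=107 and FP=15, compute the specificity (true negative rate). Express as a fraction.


Specificity = TN / (TN + FP) = 107 / 122 = 107/122.

107/122


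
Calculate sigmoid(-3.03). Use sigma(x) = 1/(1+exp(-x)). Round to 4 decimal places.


sigma(-3.03) = 1/(1+e^(3.03)) = 1/(1+20.697233) = 1/21.697233 = 0.0461.

0.0461


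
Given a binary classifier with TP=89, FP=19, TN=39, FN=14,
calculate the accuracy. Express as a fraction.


Accuracy = (TP + TN) / (TP + TN + FP + FN) = (89 + 39) / 161 = 128/161.

128/161


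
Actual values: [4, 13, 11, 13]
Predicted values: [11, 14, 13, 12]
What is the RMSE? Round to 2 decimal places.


MSE = 13.7500. RMSE = sqrt(13.7500) = 3.71.

3.71


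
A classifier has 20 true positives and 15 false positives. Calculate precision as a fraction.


Precision = TP / (TP + FP) = 20 / 35 = 4/7.

4/7


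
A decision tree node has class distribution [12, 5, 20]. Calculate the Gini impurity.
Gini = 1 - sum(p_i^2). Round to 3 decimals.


Total = 37. Proportions: 12/37, 5/37, 20/37. sum(p_i^2) = 0.4156. Gini = 1 - 0.4156 = 0.5844, which rounds to 0.584.

0.584


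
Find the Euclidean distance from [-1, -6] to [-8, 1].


d = sqrt(sum of squared differences). (-1--8)^2=49, (-6-1)^2=49. Sum = 98.

sqrt(98)


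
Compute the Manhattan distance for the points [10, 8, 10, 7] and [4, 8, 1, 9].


d = sum of absolute differences: |10-4|=6 + |8-8|=0 + |10-1|=9 + |7-9|=2 = 17.

17


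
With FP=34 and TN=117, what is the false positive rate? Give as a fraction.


FPR = FP / (FP + TN) = 34 / 151 = 34/151.

34/151


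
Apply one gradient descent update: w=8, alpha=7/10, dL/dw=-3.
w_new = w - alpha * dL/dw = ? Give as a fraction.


w_new = 8 - 7/10 * -3 = 8 - -21/10 = 101/10.

101/10


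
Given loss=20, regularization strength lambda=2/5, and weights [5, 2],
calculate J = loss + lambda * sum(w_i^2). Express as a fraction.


L2 sq norm = sum(w^2) = 29. J = 20 + 2/5 * 29 = 158/5.

158/5


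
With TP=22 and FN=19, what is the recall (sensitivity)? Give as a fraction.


Recall = TP / (TP + FN) = 22 / 41 = 22/41.

22/41


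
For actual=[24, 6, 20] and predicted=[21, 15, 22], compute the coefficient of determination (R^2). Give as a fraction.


Mean(y) = 50/3. SS_res = 94. SS_tot = 536/3. R^2 = 1 - 94/(536/3) = 127/268.

127/268


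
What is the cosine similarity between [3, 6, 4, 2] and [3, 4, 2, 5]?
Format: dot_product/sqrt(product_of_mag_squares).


dot = 51. |a|^2 = 65, |b|^2 = 54. cos = 51/sqrt(3510).

51/sqrt(3510)


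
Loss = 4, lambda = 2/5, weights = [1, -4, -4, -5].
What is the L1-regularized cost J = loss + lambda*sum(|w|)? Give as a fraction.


L1 norm = sum(|w|) = 14. J = 4 + 2/5 * 14 = 48/5.

48/5


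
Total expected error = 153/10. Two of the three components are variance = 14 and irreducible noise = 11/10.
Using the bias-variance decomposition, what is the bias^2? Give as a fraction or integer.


Total error = bias^2 + variance + irreducible noise. So bias^2 = 153/10 - 14 - 11/10 = 1/5.

1/5


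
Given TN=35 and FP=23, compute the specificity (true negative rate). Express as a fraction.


Specificity = TN / (TN + FP) = 35 / 58 = 35/58.

35/58


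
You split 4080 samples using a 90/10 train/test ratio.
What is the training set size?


Test set = 4080 * 10% = 408. Training set = 4080 - 408 = 3672.

3672


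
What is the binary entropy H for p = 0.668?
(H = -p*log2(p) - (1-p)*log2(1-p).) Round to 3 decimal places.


H = -0.668*log2(0.668) - 0.332*log2(0.332) = 0.917.

0.917


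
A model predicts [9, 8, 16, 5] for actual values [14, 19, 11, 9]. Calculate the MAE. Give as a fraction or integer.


MAE = (1/4) * (|14-9|=5 + |19-8|=11 + |11-16|=5 + |9-5|=4). Sum = 25. MAE = 25/4.

25/4


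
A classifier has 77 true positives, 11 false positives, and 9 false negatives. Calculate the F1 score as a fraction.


Precision = 77/88 = 7/8. Recall = 77/86 = 77/86. F1 = 2*P*R/(P+R) = 77/87.

77/87


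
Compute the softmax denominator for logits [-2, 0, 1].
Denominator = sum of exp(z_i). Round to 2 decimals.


Denom = e^-2=0.1353 + e^0=1.0000 + e^1=2.7183. Sum = 3.8536, which rounds to 3.85.

3.85


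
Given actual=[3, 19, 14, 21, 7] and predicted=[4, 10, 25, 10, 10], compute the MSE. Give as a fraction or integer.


MSE = (1/5) * ((3-4)^2=1 + (19-10)^2=81 + (14-25)^2=121 + (21-10)^2=121 + (7-10)^2=9). Sum = 333. MSE = 333/5.

333/5


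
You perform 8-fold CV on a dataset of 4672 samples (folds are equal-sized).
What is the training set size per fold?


Each validation fold has 4672/8 = 584 samples. Training set = 4672 - 584 = 4088.

4088


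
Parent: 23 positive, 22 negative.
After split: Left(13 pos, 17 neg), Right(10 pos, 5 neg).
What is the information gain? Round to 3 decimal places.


H(parent) = 0.9996. H(left) = 0.9871, H(right) = 0.9183. Weighted = (30/45)*0.9871 + (15/45)*0.9183 = 0.9642. IG = 0.9996 - 0.9642 = 0.0354, which rounds to 0.035.

0.035


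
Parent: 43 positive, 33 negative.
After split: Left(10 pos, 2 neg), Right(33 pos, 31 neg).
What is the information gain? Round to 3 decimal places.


H(parent) = 0.9875. H(left) = 0.6500, H(right) = 0.9993. Weighted = (12/76)*0.6500 + (64/76)*0.9993 = 0.9441. IG = 0.9875 - 0.9441 = 0.0434, which rounds to 0.043.

0.043


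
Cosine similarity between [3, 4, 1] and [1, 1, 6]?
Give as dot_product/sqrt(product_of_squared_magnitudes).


dot = 13. |a|^2 = 26, |b|^2 = 38. cos = 13/sqrt(988).

13/sqrt(988)


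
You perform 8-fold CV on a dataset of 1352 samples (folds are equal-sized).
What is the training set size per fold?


Each validation fold has 1352/8 = 169 samples. Training set = 1352 - 169 = 1183.

1183


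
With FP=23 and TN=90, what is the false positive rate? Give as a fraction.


FPR = FP / (FP + TN) = 23 / 113 = 23/113.

23/113


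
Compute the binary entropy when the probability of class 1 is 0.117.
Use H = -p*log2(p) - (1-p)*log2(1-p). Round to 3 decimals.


H = -0.117*log2(0.117) - 0.883*log2(0.883) = 0.521.

0.521


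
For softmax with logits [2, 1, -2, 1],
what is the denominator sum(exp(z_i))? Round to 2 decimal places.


Denom = e^2=7.3891 + e^1=2.7183 + e^-2=0.1353 + e^1=2.7183. Sum = 12.9610, which rounds to 12.96.

12.96


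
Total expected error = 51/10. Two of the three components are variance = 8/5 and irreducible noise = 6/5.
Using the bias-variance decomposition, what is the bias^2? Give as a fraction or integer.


Total error = bias^2 + variance + irreducible noise. So bias^2 = 51/10 - 8/5 - 6/5 = 23/10.

23/10


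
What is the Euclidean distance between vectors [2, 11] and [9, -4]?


d = sqrt(sum of squared differences). (2-9)^2=49, (11--4)^2=225. Sum = 274.

sqrt(274)


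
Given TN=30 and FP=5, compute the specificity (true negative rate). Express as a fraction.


Specificity = TN / (TN + FP) = 30 / 35 = 6/7.

6/7


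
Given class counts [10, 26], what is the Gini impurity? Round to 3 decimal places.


Total = 36. Proportions: 10/36, 26/36. sum(p_i^2) = 0.5988. Gini = 1 - 0.5988 = 0.4012, which rounds to 0.401.

0.401


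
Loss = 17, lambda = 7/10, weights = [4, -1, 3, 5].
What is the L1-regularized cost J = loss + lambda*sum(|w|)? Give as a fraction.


L1 norm = sum(|w|) = 13. J = 17 + 7/10 * 13 = 261/10.

261/10


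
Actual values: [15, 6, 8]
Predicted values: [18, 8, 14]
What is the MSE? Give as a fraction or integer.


MSE = (1/3) * ((15-18)^2=9 + (6-8)^2=4 + (8-14)^2=36). Sum = 49. MSE = 49/3.

49/3


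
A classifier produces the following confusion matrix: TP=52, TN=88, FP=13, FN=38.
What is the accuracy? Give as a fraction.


Accuracy = (TP + TN) / (TP + TN + FP + FN) = (52 + 88) / 191 = 140/191.

140/191


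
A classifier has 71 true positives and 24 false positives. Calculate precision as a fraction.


Precision = TP / (TP + FP) = 71 / 95 = 71/95.

71/95


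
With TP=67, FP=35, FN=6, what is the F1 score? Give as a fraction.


Precision = 67/102 = 67/102. Recall = 67/73 = 67/73. F1 = 2*P*R/(P+R) = 134/175.

134/175


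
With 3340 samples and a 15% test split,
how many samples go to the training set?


Test set = 3340 * 15% = 501. Training set = 3340 - 501 = 2839.

2839


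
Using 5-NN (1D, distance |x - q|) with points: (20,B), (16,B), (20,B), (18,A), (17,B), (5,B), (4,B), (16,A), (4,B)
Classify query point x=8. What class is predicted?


Distances: |20-8|=12, |16-8|=8, |20-8|=12, |18-8|=10, |17-8|=9, |5-8|=3, |4-8|=4, |16-8|=8, |4-8|=4. 5 nearest: (5,B), (4,B), (4,B), (16,A), (16,B). Counts: {'B': 4, 'A': 1}. Majority class: B.

B


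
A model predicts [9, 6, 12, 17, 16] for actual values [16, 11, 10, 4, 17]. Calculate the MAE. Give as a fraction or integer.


MAE = (1/5) * (|16-9|=7 + |11-6|=5 + |10-12|=2 + |4-17|=13 + |17-16|=1). Sum = 28. MAE = 28/5.

28/5


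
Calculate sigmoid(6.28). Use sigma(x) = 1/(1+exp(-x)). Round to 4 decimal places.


sigma(6.28) = 1/(1+e^(-6.28)) = 1/(1+0.001873) = 1/1.001873 = 0.9981.

0.9981


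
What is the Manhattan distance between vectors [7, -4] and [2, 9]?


d = sum of absolute differences: |7-2|=5 + |-4-9|=13 = 18.

18


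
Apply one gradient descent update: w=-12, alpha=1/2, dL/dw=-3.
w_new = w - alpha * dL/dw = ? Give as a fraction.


w_new = -12 - 1/2 * -3 = -12 - -3/2 = -21/2.

-21/2


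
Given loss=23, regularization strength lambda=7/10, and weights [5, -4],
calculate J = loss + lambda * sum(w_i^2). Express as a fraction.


L2 sq norm = sum(w^2) = 41. J = 23 + 7/10 * 41 = 517/10.

517/10


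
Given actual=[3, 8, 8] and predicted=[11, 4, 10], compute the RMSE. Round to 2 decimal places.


MSE = 28.0000. RMSE = sqrt(28.0000) = 5.29.

5.29


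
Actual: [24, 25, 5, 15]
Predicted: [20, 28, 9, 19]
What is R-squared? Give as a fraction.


Mean(y) = 69/4. SS_res = 57. SS_tot = 1043/4. R^2 = 1 - 57/(1043/4) = 815/1043.

815/1043


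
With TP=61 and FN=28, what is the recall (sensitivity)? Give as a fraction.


Recall = TP / (TP + FN) = 61 / 89 = 61/89.

61/89


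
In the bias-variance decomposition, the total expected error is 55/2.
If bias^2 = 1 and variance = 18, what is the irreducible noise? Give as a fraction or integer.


Total error = bias^2 + variance + irreducible noise. So irreducible noise = 55/2 - 1 - 18 = 17/2.

17/2


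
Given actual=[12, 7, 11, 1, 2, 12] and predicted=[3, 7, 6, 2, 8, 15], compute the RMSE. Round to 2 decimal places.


MSE = 25.3333. RMSE = sqrt(25.3333) = 5.03.

5.03


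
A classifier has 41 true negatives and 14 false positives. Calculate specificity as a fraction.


Specificity = TN / (TN + FP) = 41 / 55 = 41/55.

41/55


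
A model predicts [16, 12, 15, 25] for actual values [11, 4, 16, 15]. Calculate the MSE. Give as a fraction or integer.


MSE = (1/4) * ((11-16)^2=25 + (4-12)^2=64 + (16-15)^2=1 + (15-25)^2=100). Sum = 190. MSE = 95/2.

95/2


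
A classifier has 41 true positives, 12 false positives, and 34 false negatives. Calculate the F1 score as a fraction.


Precision = 41/53 = 41/53. Recall = 41/75 = 41/75. F1 = 2*P*R/(P+R) = 41/64.

41/64


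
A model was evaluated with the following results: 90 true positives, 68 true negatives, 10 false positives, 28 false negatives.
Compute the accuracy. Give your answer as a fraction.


Accuracy = (TP + TN) / (TP + TN + FP + FN) = (90 + 68) / 196 = 79/98.

79/98


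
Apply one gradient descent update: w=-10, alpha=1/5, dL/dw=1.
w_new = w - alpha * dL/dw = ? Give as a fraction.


w_new = -10 - 1/5 * 1 = -10 - 1/5 = -51/5.

-51/5


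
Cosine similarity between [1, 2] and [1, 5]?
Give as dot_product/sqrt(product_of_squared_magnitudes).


dot = 11. |a|^2 = 5, |b|^2 = 26. cos = 11/sqrt(130).

11/sqrt(130)


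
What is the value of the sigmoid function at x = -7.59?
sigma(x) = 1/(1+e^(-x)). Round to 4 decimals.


sigma(-7.59) = 1/(1+e^(7.59)) = 1/(1+1978.313514) = 1/1979.313514 = 0.0005.

0.0005


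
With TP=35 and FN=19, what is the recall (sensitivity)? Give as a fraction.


Recall = TP / (TP + FN) = 35 / 54 = 35/54.

35/54


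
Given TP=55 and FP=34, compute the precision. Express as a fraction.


Precision = TP / (TP + FP) = 55 / 89 = 55/89.

55/89


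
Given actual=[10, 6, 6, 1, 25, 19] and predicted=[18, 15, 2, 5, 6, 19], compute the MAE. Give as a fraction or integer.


MAE = (1/6) * (|10-18|=8 + |6-15|=9 + |6-2|=4 + |1-5|=4 + |25-6|=19 + |19-19|=0). Sum = 44. MAE = 22/3.

22/3


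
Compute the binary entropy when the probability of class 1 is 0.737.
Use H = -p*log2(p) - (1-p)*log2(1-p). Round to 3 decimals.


H = -0.737*log2(0.737) - 0.263*log2(0.263) = 0.831.

0.831


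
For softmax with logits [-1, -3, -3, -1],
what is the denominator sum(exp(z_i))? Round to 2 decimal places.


Denom = e^-1=0.3679 + e^-3=0.0498 + e^-3=0.0498 + e^-1=0.3679. Sum = 0.8354, which rounds to 0.84.

0.84


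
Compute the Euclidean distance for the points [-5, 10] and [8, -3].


d = sqrt(sum of squared differences). (-5-8)^2=169, (10--3)^2=169. Sum = 338.

sqrt(338)


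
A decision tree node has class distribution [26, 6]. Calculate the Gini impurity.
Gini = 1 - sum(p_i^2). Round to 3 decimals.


Total = 32. Proportions: 26/32, 6/32. sum(p_i^2) = 0.6953. Gini = 1 - 0.6953 = 0.3047, which rounds to 0.305.

0.305


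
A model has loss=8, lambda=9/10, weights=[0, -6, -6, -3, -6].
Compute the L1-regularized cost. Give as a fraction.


L1 norm = sum(|w|) = 21. J = 8 + 9/10 * 21 = 269/10.

269/10


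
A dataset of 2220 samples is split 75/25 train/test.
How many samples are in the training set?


Test set = 2220 * 25% = 555. Training set = 2220 - 555 = 1665.

1665


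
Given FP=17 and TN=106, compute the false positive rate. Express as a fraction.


FPR = FP / (FP + TN) = 17 / 123 = 17/123.

17/123


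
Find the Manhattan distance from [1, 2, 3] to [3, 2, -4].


d = sum of absolute differences: |1-3|=2 + |2-2|=0 + |3--4|=7 = 9.

9


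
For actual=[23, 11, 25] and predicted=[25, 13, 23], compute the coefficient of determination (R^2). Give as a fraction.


Mean(y) = 59/3. SS_res = 12. SS_tot = 344/3. R^2 = 1 - 12/(344/3) = 77/86.

77/86


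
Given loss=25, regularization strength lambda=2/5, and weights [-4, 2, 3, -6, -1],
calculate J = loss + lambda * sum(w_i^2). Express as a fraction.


L2 sq norm = sum(w^2) = 66. J = 25 + 2/5 * 66 = 257/5.

257/5


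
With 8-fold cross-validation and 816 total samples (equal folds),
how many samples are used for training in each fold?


Each validation fold has 816/8 = 102 samples. Training set = 816 - 102 = 714.

714


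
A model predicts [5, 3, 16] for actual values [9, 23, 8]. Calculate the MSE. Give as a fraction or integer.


MSE = (1/3) * ((9-5)^2=16 + (23-3)^2=400 + (8-16)^2=64). Sum = 480. MSE = 160.

160


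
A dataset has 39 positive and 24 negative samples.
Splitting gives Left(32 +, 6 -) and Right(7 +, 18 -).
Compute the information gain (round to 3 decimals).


H(parent) = 0.9587. H(left) = 0.6292, H(right) = 0.8555. Weighted = (38/63)*0.6292 + (25/63)*0.8555 = 0.7190. IG = 0.9587 - 0.7190 = 0.2397, which rounds to 0.240.

0.240


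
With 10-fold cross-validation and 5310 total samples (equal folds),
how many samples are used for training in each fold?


Each validation fold has 5310/10 = 531 samples. Training set = 5310 - 531 = 4779.

4779


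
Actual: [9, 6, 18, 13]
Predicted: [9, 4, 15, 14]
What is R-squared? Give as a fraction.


Mean(y) = 23/2. SS_res = 14. SS_tot = 81. R^2 = 1 - 14/(81) = 67/81.

67/81


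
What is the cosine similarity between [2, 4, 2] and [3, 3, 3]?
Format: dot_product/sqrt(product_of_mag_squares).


dot = 24. |a|^2 = 24, |b|^2 = 27. cos = 24/sqrt(648).

24/sqrt(648)


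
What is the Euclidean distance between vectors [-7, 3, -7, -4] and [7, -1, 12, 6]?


d = sqrt(sum of squared differences). (-7-7)^2=196, (3--1)^2=16, (-7-12)^2=361, (-4-6)^2=100. Sum = 673.

sqrt(673)


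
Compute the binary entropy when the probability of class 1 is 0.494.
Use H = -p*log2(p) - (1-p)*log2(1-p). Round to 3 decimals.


H = -0.494*log2(0.494) - 0.506*log2(0.506) = 1.000.

1.000


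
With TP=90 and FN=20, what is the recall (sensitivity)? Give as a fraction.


Recall = TP / (TP + FN) = 90 / 110 = 9/11.

9/11


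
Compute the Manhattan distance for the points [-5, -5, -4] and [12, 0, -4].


d = sum of absolute differences: |-5-12|=17 + |-5-0|=5 + |-4--4|=0 = 22.

22


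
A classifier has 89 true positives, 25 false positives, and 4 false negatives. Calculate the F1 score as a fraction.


Precision = 89/114 = 89/114. Recall = 89/93 = 89/93. F1 = 2*P*R/(P+R) = 178/207.

178/207


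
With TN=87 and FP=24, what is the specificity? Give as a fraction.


Specificity = TN / (TN + FP) = 87 / 111 = 29/37.

29/37


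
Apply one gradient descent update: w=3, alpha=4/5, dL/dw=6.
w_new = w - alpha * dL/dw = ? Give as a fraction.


w_new = 3 - 4/5 * 6 = 3 - 24/5 = -9/5.

-9/5


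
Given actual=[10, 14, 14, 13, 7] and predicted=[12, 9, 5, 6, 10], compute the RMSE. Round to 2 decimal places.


MSE = 33.6000. RMSE = sqrt(33.6000) = 5.80.

5.80


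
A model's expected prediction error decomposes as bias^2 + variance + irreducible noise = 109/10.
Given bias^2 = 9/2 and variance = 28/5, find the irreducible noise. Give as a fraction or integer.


Total error = bias^2 + variance + irreducible noise. So irreducible noise = 109/10 - 9/2 - 28/5 = 4/5.

4/5


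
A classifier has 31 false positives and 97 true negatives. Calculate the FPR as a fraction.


FPR = FP / (FP + TN) = 31 / 128 = 31/128.

31/128


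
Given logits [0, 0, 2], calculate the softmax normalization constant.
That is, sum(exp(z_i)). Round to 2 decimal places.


Denom = e^0=1.0000 + e^0=1.0000 + e^2=7.3891. Sum = 9.3891, which rounds to 9.39.

9.39


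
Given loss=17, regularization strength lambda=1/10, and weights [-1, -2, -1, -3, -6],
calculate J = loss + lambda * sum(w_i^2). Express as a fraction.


L2 sq norm = sum(w^2) = 51. J = 17 + 1/10 * 51 = 221/10.

221/10


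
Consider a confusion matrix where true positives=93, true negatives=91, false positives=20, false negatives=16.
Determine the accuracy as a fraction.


Accuracy = (TP + TN) / (TP + TN + FP + FN) = (93 + 91) / 220 = 46/55.

46/55


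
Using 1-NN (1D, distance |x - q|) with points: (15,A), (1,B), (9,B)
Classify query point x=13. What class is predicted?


Distances: |15-13|=2, |1-13|=12, |9-13|=4. 1 nearest: (15,A). Counts: {'A': 1}. Majority class: A.

A


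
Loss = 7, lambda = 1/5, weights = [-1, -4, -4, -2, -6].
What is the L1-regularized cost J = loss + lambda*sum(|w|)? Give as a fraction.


L1 norm = sum(|w|) = 17. J = 7 + 1/5 * 17 = 52/5.

52/5


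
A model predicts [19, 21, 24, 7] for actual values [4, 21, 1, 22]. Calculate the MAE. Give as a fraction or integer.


MAE = (1/4) * (|4-19|=15 + |21-21|=0 + |1-24|=23 + |22-7|=15). Sum = 53. MAE = 53/4.

53/4


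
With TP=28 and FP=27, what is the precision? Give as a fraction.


Precision = TP / (TP + FP) = 28 / 55 = 28/55.

28/55


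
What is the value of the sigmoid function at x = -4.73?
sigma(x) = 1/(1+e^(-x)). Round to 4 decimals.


sigma(-4.73) = 1/(1+e^(4.73)) = 1/(1+113.295562) = 1/114.295562 = 0.0087.

0.0087


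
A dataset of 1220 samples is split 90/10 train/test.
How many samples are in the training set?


Test set = 1220 * 10% = 122. Training set = 1220 - 122 = 1098.

1098


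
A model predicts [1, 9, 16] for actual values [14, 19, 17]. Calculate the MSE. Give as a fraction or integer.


MSE = (1/3) * ((14-1)^2=169 + (19-9)^2=100 + (17-16)^2=1). Sum = 270. MSE = 90.

90


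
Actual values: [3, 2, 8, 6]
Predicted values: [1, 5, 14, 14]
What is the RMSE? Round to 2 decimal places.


MSE = 28.2500. RMSE = sqrt(28.2500) = 5.32.

5.32


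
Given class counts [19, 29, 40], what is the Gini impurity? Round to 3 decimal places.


Total = 88. Proportions: 19/88, 29/88, 40/88. sum(p_i^2) = 0.3618. Gini = 1 - 0.3618 = 0.6382, which rounds to 0.638.

0.638


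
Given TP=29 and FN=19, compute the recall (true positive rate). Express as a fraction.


Recall = TP / (TP + FN) = 29 / 48 = 29/48.

29/48


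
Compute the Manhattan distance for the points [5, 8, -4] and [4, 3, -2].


d = sum of absolute differences: |5-4|=1 + |8-3|=5 + |-4--2|=2 = 8.

8


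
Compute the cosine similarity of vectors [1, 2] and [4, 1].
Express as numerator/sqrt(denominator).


dot = 6. |a|^2 = 5, |b|^2 = 17. cos = 6/sqrt(85).

6/sqrt(85)


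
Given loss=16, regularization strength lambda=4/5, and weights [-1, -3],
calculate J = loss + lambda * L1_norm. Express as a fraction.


L1 norm = sum(|w|) = 4. J = 16 + 4/5 * 4 = 96/5.

96/5


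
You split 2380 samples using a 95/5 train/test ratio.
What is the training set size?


Test set = 2380 * 5% = 119. Training set = 2380 - 119 = 2261.

2261


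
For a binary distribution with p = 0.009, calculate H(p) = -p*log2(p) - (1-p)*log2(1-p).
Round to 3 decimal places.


H = -0.009*log2(0.009) - 0.991*log2(0.991) = 0.074.

0.074


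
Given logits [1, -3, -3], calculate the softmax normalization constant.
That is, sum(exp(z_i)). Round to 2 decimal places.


Denom = e^1=2.7183 + e^-3=0.0498 + e^-3=0.0498. Sum = 2.8179, which rounds to 2.82.

2.82


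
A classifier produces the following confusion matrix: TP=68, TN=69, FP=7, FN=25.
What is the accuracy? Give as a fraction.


Accuracy = (TP + TN) / (TP + TN + FP + FN) = (68 + 69) / 169 = 137/169.

137/169


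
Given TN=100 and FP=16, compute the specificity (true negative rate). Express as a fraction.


Specificity = TN / (TN + FP) = 100 / 116 = 25/29.

25/29


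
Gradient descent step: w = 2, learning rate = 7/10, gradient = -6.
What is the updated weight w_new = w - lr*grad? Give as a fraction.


w_new = 2 - 7/10 * -6 = 2 - -21/5 = 31/5.

31/5


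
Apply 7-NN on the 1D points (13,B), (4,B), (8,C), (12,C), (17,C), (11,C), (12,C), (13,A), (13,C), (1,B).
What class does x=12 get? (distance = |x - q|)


Distances: |13-12|=1, |4-12|=8, |8-12|=4, |12-12|=0, |17-12|=5, |11-12|=1, |12-12|=0, |13-12|=1, |13-12|=1, |1-12|=11. 7 nearest: (12,C), (12,C), (13,A), (13,B), (11,C), (13,C), (8,C). Counts: {'C': 5, 'A': 1, 'B': 1}. Majority class: C.

C


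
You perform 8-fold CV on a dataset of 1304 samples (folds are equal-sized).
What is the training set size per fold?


Each validation fold has 1304/8 = 163 samples. Training set = 1304 - 163 = 1141.

1141


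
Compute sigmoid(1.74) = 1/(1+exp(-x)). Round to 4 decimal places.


sigma(1.74) = 1/(1+e^(-1.74)) = 1/(1+0.175520) = 1/1.175520 = 0.8507.

0.8507


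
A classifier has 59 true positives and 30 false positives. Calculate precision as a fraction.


Precision = TP / (TP + FP) = 59 / 89 = 59/89.

59/89


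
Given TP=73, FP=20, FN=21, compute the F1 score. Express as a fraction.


Precision = 73/93 = 73/93. Recall = 73/94 = 73/94. F1 = 2*P*R/(P+R) = 146/187.

146/187


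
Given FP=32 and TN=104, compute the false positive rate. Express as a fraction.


FPR = FP / (FP + TN) = 32 / 136 = 4/17.

4/17


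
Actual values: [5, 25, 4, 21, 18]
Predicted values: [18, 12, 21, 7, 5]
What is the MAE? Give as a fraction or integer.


MAE = (1/5) * (|5-18|=13 + |25-12|=13 + |4-21|=17 + |21-7|=14 + |18-5|=13). Sum = 70. MAE = 14.

14


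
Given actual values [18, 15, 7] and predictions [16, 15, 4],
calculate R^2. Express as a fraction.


Mean(y) = 40/3. SS_res = 13. SS_tot = 194/3. R^2 = 1 - 13/(194/3) = 155/194.

155/194


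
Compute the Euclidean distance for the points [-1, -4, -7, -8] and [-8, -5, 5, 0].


d = sqrt(sum of squared differences). (-1--8)^2=49, (-4--5)^2=1, (-7-5)^2=144, (-8-0)^2=64. Sum = 258.

sqrt(258)


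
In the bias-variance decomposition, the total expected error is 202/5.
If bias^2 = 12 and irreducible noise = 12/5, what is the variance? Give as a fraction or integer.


Total error = bias^2 + variance + irreducible noise. So variance = 202/5 - 12 - 12/5 = 26.

26


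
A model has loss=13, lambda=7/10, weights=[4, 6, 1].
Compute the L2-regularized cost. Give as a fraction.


L2 sq norm = sum(w^2) = 53. J = 13 + 7/10 * 53 = 501/10.

501/10


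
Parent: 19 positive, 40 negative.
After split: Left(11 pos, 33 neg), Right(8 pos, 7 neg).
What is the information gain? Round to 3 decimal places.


H(parent) = 0.9066. H(left) = 0.8113, H(right) = 0.9968. Weighted = (44/59)*0.8113 + (15/59)*0.9968 = 0.8585. IG = 0.9066 - 0.8585 = 0.0481, which rounds to 0.048.

0.048


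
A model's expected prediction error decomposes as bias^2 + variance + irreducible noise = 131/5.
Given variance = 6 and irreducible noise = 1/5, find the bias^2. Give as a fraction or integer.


Total error = bias^2 + variance + irreducible noise. So bias^2 = 131/5 - 6 - 1/5 = 20.

20


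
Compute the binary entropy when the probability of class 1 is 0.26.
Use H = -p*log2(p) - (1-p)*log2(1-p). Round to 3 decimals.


H = -0.26*log2(0.26) - 0.74*log2(0.74) = 0.827.

0.827


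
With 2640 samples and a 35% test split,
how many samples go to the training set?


Test set = 2640 * 35% = 924. Training set = 2640 - 924 = 1716.

1716


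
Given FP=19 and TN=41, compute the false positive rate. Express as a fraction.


FPR = FP / (FP + TN) = 19 / 60 = 19/60.

19/60


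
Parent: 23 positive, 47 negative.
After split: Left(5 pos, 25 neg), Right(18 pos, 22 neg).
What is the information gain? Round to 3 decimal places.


H(parent) = 0.9135. H(left) = 0.6500, H(right) = 0.9928. Weighted = (30/70)*0.6500 + (40/70)*0.9928 = 0.8459. IG = 0.9135 - 0.8459 = 0.0676, which rounds to 0.068.

0.068


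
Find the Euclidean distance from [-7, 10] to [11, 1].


d = sqrt(sum of squared differences). (-7-11)^2=324, (10-1)^2=81. Sum = 405.

sqrt(405)


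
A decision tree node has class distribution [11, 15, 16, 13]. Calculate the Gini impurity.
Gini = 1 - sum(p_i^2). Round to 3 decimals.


Total = 55. Proportions: 11/55, 15/55, 16/55, 13/55. sum(p_i^2) = 0.2549. Gini = 1 - 0.2549 = 0.7451, which rounds to 0.745.

0.745


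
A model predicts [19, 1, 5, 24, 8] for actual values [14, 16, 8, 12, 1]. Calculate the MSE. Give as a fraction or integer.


MSE = (1/5) * ((14-19)^2=25 + (16-1)^2=225 + (8-5)^2=9 + (12-24)^2=144 + (1-8)^2=49). Sum = 452. MSE = 452/5.

452/5


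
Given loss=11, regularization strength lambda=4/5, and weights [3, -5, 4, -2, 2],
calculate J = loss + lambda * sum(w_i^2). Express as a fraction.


L2 sq norm = sum(w^2) = 58. J = 11 + 4/5 * 58 = 287/5.

287/5


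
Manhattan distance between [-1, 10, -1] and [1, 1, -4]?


d = sum of absolute differences: |-1-1|=2 + |10-1|=9 + |-1--4|=3 = 14.

14


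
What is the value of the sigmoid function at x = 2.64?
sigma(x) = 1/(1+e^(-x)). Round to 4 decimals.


sigma(2.64) = 1/(1+e^(-2.64)) = 1/(1+0.071361) = 1/1.071361 = 0.9334.

0.9334


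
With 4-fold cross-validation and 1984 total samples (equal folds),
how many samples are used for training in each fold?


Each validation fold has 1984/4 = 496 samples. Training set = 1984 - 496 = 1488.

1488


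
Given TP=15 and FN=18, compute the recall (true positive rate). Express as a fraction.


Recall = TP / (TP + FN) = 15 / 33 = 5/11.

5/11


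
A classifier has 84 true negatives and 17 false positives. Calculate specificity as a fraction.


Specificity = TN / (TN + FP) = 84 / 101 = 84/101.

84/101


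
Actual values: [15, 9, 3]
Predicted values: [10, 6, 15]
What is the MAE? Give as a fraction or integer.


MAE = (1/3) * (|15-10|=5 + |9-6|=3 + |3-15|=12). Sum = 20. MAE = 20/3.

20/3


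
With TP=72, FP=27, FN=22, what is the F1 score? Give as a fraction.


Precision = 72/99 = 8/11. Recall = 72/94 = 36/47. F1 = 2*P*R/(P+R) = 144/193.

144/193


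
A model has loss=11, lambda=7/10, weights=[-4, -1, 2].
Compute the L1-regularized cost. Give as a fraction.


L1 norm = sum(|w|) = 7. J = 11 + 7/10 * 7 = 159/10.

159/10


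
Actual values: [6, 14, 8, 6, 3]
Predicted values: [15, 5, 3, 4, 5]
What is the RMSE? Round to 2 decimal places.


MSE = 39.0000. RMSE = sqrt(39.0000) = 6.24.

6.24


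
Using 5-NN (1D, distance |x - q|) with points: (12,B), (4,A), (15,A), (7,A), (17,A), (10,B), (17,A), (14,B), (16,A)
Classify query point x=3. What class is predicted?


Distances: |12-3|=9, |4-3|=1, |15-3|=12, |7-3|=4, |17-3|=14, |10-3|=7, |17-3|=14, |14-3|=11, |16-3|=13. 5 nearest: (4,A), (7,A), (10,B), (12,B), (14,B). Counts: {'A': 2, 'B': 3}. Majority class: B.

B


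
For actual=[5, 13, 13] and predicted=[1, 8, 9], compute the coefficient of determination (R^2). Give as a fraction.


Mean(y) = 31/3. SS_res = 57. SS_tot = 128/3. R^2 = 1 - 57/(128/3) = -43/128.

-43/128


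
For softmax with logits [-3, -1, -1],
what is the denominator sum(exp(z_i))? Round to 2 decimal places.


Denom = e^-3=0.0498 + e^-1=0.3679 + e^-1=0.3679. Sum = 0.7856, which rounds to 0.79.

0.79


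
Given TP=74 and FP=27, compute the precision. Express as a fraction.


Precision = TP / (TP + FP) = 74 / 101 = 74/101.

74/101


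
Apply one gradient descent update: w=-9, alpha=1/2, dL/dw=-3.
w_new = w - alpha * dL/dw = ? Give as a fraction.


w_new = -9 - 1/2 * -3 = -9 - -3/2 = -15/2.

-15/2


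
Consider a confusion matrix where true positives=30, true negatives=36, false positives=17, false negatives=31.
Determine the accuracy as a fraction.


Accuracy = (TP + TN) / (TP + TN + FP + FN) = (30 + 36) / 114 = 11/19.

11/19


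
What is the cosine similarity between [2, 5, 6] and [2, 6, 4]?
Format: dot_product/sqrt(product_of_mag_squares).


dot = 58. |a|^2 = 65, |b|^2 = 56. cos = 58/sqrt(3640).

58/sqrt(3640)


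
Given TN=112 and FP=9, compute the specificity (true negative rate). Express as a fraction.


Specificity = TN / (TN + FP) = 112 / 121 = 112/121.

112/121


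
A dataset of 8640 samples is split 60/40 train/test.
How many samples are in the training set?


Test set = 8640 * 40% = 3456. Training set = 8640 - 3456 = 5184.

5184


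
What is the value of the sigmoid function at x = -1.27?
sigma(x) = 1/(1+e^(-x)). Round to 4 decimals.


sigma(-1.27) = 1/(1+e^(1.27)) = 1/(1+3.560853) = 1/4.560853 = 0.2193.

0.2193


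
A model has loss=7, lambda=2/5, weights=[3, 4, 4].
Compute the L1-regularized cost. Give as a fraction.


L1 norm = sum(|w|) = 11. J = 7 + 2/5 * 11 = 57/5.

57/5


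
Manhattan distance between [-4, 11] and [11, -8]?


d = sum of absolute differences: |-4-11|=15 + |11--8|=19 = 34.

34


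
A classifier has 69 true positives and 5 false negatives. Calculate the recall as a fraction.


Recall = TP / (TP + FN) = 69 / 74 = 69/74.

69/74


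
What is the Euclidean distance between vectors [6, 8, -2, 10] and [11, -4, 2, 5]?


d = sqrt(sum of squared differences). (6-11)^2=25, (8--4)^2=144, (-2-2)^2=16, (10-5)^2=25. Sum = 210.

sqrt(210)


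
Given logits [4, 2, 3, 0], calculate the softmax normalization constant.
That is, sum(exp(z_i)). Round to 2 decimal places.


Denom = e^4=54.5982 + e^2=7.3891 + e^3=20.0855 + e^0=1.0000. Sum = 83.0728, which rounds to 83.07.

83.07


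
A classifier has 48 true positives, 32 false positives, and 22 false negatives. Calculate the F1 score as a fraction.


Precision = 48/80 = 3/5. Recall = 48/70 = 24/35. F1 = 2*P*R/(P+R) = 16/25.

16/25


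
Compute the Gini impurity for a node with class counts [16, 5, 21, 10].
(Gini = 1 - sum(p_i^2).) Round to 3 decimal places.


Total = 52. Proportions: 16/52, 5/52, 21/52, 10/52. sum(p_i^2) = 0.3040. Gini = 1 - 0.3040 = 0.6960, which rounds to 0.696.

0.696


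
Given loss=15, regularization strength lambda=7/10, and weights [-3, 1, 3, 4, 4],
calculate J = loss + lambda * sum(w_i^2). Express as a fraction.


L2 sq norm = sum(w^2) = 51. J = 15 + 7/10 * 51 = 507/10.

507/10


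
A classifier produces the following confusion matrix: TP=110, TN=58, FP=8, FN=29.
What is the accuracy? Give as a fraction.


Accuracy = (TP + TN) / (TP + TN + FP + FN) = (110 + 58) / 205 = 168/205.

168/205


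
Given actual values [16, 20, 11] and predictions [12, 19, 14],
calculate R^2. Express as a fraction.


Mean(y) = 47/3. SS_res = 26. SS_tot = 122/3. R^2 = 1 - 26/(122/3) = 22/61.

22/61


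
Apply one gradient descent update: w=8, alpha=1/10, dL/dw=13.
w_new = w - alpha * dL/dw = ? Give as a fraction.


w_new = 8 - 1/10 * 13 = 8 - 13/10 = 67/10.

67/10


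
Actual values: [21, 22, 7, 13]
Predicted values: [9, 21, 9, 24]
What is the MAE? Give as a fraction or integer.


MAE = (1/4) * (|21-9|=12 + |22-21|=1 + |7-9|=2 + |13-24|=11). Sum = 26. MAE = 13/2.

13/2


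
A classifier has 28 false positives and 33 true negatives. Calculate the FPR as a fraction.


FPR = FP / (FP + TN) = 28 / 61 = 28/61.

28/61


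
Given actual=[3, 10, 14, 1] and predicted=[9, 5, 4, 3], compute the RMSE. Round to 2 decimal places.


MSE = 41.2500. RMSE = sqrt(41.2500) = 6.42.

6.42


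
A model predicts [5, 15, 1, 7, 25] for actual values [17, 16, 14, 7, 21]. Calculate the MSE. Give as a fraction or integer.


MSE = (1/5) * ((17-5)^2=144 + (16-15)^2=1 + (14-1)^2=169 + (7-7)^2=0 + (21-25)^2=16). Sum = 330. MSE = 66.

66


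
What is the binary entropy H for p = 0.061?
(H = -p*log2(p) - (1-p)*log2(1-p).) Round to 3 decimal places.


H = -0.061*log2(0.061) - 0.939*log2(0.939) = 0.331.

0.331


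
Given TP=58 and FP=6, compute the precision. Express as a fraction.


Precision = TP / (TP + FP) = 58 / 64 = 29/32.

29/32


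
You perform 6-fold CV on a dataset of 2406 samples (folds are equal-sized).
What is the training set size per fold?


Each validation fold has 2406/6 = 401 samples. Training set = 2406 - 401 = 2005.

2005


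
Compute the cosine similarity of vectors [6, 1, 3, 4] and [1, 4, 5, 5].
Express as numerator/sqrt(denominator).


dot = 45. |a|^2 = 62, |b|^2 = 67. cos = 45/sqrt(4154).

45/sqrt(4154)


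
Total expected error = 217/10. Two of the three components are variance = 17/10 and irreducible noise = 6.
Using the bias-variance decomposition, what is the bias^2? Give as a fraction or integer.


Total error = bias^2 + variance + irreducible noise. So bias^2 = 217/10 - 17/10 - 6 = 14.

14


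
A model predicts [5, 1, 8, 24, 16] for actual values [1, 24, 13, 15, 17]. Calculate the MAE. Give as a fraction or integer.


MAE = (1/5) * (|1-5|=4 + |24-1|=23 + |13-8|=5 + |15-24|=9 + |17-16|=1). Sum = 42. MAE = 42/5.

42/5


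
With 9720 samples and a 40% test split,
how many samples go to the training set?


Test set = 9720 * 40% = 3888. Training set = 9720 - 3888 = 5832.

5832


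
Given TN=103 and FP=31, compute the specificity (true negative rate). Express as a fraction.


Specificity = TN / (TN + FP) = 103 / 134 = 103/134.

103/134


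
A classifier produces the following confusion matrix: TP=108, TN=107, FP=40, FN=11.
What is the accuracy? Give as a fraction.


Accuracy = (TP + TN) / (TP + TN + FP + FN) = (108 + 107) / 266 = 215/266.

215/266


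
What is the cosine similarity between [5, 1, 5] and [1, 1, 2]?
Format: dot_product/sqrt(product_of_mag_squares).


dot = 16. |a|^2 = 51, |b|^2 = 6. cos = 16/sqrt(306).

16/sqrt(306)


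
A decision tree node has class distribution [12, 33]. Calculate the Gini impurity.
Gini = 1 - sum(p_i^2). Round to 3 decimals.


Total = 45. Proportions: 12/45, 33/45. sum(p_i^2) = 0.6089. Gini = 1 - 0.6089 = 0.3911, which rounds to 0.391.

0.391


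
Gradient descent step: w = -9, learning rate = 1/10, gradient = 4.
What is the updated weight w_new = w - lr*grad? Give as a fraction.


w_new = -9 - 1/10 * 4 = -9 - 2/5 = -47/5.

-47/5


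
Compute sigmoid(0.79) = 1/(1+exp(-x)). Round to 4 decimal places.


sigma(0.79) = 1/(1+e^(-0.79)) = 1/(1+0.453845) = 1/1.453845 = 0.6878.

0.6878


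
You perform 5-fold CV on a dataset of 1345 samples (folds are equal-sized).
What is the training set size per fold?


Each validation fold has 1345/5 = 269 samples. Training set = 1345 - 269 = 1076.

1076


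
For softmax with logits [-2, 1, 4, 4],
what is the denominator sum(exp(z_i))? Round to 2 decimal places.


Denom = e^-2=0.1353 + e^1=2.7183 + e^4=54.5982 + e^4=54.5982. Sum = 112.0500, which rounds to 112.05.

112.05


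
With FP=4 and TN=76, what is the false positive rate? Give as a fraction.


FPR = FP / (FP + TN) = 4 / 80 = 1/20.

1/20


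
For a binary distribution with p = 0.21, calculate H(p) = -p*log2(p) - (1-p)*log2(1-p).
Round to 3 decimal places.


H = -0.21*log2(0.21) - 0.79*log2(0.79) = 0.741.

0.741
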